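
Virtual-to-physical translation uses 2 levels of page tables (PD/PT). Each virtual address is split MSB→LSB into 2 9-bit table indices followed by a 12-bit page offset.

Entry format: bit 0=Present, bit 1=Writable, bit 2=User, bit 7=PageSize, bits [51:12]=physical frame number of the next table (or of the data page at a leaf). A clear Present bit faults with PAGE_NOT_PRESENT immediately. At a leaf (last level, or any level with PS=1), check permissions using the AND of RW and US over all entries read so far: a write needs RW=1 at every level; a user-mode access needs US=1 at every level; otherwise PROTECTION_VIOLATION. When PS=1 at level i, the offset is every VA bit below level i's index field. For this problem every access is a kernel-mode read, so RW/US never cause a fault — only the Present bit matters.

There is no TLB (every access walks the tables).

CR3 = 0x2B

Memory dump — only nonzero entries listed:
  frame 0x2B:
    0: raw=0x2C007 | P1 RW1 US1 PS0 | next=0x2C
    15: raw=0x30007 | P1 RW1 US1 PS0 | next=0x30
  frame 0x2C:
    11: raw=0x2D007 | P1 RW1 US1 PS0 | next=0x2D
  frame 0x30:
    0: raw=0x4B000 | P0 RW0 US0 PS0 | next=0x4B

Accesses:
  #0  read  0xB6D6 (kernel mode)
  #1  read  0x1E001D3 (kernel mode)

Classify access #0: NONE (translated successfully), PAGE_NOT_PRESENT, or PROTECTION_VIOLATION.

Walk each access:
#0 VA=0xB6D6 (r,kernel):
  L0 @0x2B[0] → 0x2C007  P=1,RW=1,US=1,PS=0
  L1 @0x2C[11] → 0x2D007  P=1,RW=1,US=1,PS=0
  → PA=0x2D6D6  (2 entries read)
#1 VA=0x1E001D3 (r,kernel):
  L0 @0x2B[15] → 0x30007  P=1,RW=1,US=1,PS=0
  L1 @0x30[0] → 0x4B000  P=0,RW=0,US=0,PS=0
  → PAGE_NOT_PRESENT  (2 entries read)

Access #0 fault: NONE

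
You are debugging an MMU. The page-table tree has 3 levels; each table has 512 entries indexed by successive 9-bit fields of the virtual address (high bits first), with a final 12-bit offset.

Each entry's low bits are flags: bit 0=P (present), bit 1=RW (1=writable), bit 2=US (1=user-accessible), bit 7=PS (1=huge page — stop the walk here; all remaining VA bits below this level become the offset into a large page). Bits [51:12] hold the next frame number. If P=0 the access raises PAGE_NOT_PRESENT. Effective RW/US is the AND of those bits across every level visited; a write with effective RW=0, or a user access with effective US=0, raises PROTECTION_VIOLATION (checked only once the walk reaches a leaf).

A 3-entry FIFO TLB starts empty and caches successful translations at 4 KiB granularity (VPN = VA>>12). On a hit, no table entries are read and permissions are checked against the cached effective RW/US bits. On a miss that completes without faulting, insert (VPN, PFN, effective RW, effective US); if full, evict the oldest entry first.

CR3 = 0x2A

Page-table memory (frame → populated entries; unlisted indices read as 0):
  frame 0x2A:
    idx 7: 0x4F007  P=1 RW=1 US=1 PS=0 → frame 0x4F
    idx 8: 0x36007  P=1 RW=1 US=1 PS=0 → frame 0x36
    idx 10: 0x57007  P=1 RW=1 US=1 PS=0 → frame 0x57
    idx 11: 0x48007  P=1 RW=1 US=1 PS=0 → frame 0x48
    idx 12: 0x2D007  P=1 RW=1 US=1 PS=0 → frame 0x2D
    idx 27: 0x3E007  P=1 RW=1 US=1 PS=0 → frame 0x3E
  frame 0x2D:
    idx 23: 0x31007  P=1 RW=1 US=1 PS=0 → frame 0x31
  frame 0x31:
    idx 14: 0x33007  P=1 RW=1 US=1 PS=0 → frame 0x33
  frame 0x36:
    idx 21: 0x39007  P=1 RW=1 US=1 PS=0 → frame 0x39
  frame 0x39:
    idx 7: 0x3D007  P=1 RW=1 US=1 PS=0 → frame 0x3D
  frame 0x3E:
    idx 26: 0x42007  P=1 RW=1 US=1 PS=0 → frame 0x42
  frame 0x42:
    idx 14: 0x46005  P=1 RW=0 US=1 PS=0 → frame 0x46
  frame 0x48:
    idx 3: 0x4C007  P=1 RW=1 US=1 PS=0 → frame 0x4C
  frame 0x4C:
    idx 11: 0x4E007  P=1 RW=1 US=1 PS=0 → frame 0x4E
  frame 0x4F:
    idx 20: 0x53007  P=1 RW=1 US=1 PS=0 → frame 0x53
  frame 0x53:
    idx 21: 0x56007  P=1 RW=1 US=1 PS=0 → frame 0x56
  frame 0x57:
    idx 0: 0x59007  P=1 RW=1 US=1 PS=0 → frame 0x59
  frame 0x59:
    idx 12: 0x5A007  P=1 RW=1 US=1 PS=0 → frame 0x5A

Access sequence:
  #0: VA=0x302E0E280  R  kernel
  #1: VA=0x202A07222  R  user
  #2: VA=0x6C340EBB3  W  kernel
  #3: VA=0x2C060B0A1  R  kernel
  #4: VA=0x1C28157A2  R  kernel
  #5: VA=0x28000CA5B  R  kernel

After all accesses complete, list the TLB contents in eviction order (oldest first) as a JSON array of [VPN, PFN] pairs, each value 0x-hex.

Per-access translation:
#0 VA=0x302E0E280 (r,kernel):
  L0: frame=0x2A idx=12 entry=0x2D007 [P=1 RW=1 US=1 PS=0]
  L1: frame=0x2D idx=23 entry=0x31007 [P=1 RW=1 US=1 PS=0]
  L2: frame=0x31 idx=14 entry=0x33007 [P=1 RW=1 US=1 PS=0]
  ✓ 0x33280  — 3 lookups
#1 VA=0x202A07222 (r,user):
  L0: frame=0x2A idx=8 entry=0x36007 [P=1 RW=1 US=1 PS=0]
  L1: frame=0x36 idx=21 entry=0x39007 [P=1 RW=1 US=1 PS=0]
  L2: frame=0x39 idx=7 entry=0x3D007 [P=1 RW=1 US=1 PS=0]
  ✓ 0x3D222  — 3 lookups
#2 VA=0x6C340EBB3 (w,kernel):
  L0: frame=0x2A idx=27 entry=0x3E007 [P=1 RW=1 US=1 PS=0]
  L1: frame=0x3E idx=26 entry=0x42007 [P=1 RW=1 US=1 PS=0]
  L2: frame=0x42 idx=14 entry=0x46005 [P=1 RW=0 US=1 PS=0]
  ✗ PROTECTION_VIOLATION  [3 reads]
#3 VA=0x2C060B0A1 (r,kernel):
  L0: frame=0x2A idx=11 entry=0x48007 [P=1 RW=1 US=1 PS=0]
  L1: frame=0x48 idx=3 entry=0x4C007 [P=1 RW=1 US=1 PS=0]
  L2: frame=0x4C idx=11 entry=0x4E007 [P=1 RW=1 US=1 PS=0]
  ✓ 0x4E0A1  — 3 lookups
#4 VA=0x1C28157A2 (r,kernel):
  L0: frame=0x2A idx=7 entry=0x4F007 [P=1 RW=1 US=1 PS=0]
  L1: frame=0x4F idx=20 entry=0x53007 [P=1 RW=1 US=1 PS=0]
  L2: frame=0x53 idx=21 entry=0x56007 [P=1 RW=1 US=1 PS=0]
  ✓ 0x567A2  — 3 lookups
#5 VA=0x28000CA5B (r,kernel):
  L0: frame=0x2A idx=10 entry=0x57007 [P=1 RW=1 US=1 PS=0]
  L1: frame=0x57 idx=0 entry=0x59007 [P=1 RW=1 US=1 PS=0]
  L2: frame=0x59 idx=12 entry=0x5A007 [P=1 RW=1 US=1 PS=0]
  ✓ 0x5AA5B  — 3 lookups

TLB: [["0x2C060B", "0x4E"], ["0x1C2815", "0x56"], ["0x28000C", "0x5A"]]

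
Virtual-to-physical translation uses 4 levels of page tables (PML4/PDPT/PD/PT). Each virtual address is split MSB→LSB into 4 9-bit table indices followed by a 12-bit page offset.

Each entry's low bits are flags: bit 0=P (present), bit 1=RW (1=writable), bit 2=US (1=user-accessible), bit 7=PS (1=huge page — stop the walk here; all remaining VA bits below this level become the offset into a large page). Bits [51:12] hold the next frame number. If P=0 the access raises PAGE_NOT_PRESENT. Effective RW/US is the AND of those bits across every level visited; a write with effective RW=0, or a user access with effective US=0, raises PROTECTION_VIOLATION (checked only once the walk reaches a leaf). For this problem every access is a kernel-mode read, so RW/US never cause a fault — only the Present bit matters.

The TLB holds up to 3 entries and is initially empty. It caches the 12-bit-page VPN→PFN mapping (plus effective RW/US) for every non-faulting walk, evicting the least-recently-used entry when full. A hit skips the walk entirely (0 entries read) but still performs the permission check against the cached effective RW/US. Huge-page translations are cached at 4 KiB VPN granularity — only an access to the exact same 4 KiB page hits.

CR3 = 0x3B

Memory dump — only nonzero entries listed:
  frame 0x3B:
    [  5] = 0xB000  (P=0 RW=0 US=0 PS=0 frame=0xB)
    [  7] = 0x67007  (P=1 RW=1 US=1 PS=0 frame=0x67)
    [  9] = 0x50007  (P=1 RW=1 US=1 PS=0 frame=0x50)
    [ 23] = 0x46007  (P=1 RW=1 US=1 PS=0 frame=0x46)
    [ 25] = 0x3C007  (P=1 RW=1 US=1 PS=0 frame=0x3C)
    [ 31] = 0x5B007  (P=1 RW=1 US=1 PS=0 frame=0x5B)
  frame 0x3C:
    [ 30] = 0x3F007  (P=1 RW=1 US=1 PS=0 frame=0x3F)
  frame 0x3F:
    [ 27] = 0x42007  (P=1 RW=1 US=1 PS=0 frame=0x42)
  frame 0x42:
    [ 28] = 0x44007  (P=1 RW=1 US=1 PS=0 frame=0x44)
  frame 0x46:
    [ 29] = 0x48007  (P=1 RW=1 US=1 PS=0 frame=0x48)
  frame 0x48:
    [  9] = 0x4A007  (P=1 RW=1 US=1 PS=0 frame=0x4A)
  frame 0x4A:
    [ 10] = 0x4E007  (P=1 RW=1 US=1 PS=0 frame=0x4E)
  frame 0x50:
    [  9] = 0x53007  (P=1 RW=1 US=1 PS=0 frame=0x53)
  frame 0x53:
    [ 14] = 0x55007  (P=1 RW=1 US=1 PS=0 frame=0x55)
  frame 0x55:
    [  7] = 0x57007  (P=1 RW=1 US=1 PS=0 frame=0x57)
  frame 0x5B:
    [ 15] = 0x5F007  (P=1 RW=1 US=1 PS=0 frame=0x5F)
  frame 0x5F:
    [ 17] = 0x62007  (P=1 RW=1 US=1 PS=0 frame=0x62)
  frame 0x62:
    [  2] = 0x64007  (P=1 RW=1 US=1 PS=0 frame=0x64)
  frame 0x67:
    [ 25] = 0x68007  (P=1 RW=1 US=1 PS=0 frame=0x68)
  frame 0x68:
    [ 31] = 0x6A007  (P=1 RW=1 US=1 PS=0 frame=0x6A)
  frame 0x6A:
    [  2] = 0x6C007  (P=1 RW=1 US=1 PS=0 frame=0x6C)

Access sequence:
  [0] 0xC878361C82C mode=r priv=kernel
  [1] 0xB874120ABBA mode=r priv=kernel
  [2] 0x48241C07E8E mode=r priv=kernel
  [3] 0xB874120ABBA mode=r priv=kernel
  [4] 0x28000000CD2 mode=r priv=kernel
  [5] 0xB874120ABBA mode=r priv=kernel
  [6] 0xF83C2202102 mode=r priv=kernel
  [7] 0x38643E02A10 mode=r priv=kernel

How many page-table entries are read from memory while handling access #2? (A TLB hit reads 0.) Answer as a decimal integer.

Per-access translation:
#0 VA=0xC878361C82C (r,kernel):
  L0: frame=0x3B idx=25 entry=0x3C007 [P=1 RW=1 US=1 PS=0]
  L1: frame=0x3C idx=30 entry=0x3F007 [P=1 RW=1 US=1 PS=0]
  L2: frame=0x3F idx=27 entry=0x42007 [P=1 RW=1 US=1 PS=0]
  L3: frame=0x42 idx=28 entry=0x44007 [P=1 RW=1 US=1 PS=0]
  ✓ 0x4482C  — 4 lookups
#1 VA=0xB874120ABBA (r,kernel):
  L0: frame=0x3B idx=23 entry=0x46007 [P=1 RW=1 US=1 PS=0]
  L1: frame=0x46 idx=29 entry=0x48007 [P=1 RW=1 US=1 PS=0]
  L2: frame=0x48 idx=9 entry=0x4A007 [P=1 RW=1 US=1 PS=0]
  L3: frame=0x4A idx=10 entry=0x4E007 [P=1 RW=1 US=1 PS=0]
  ✓ 0x4EBBA  — 4 lookups
#2 VA=0x48241C07E8E (r,kernel):
  L0: frame=0x3B idx=9 entry=0x50007 [P=1 RW=1 US=1 PS=0]
  L1: frame=0x50 idx=9 entry=0x53007 [P=1 RW=1 US=1 PS=0]
  L2: frame=0x53 idx=14 entry=0x55007 [P=1 RW=1 US=1 PS=0]
  L3: frame=0x55 idx=7 entry=0x57007 [P=1 RW=1 US=1 PS=0]
  ✓ 0x57E8E  — 4 lookups
#3 VA=0xB874120ABBA (r,kernel):
  TLB hit vpn=0xB874120A → PA=0x4EBBA
#4 VA=0x28000000CD2 (r,kernel):
  L0: frame=0x3B idx=5 entry=0xB000 [P=0 RW=0 US=0 PS=0]
  ⇒ fault: PAGE_NOT_PRESENT  — 1 lookups
#5 VA=0xB874120ABBA (r,kernel):
  TLB hit vpn=0xB874120A → PA=0x4EBBA
#6 VA=0xF83C2202102 (r,kernel):
  L0: frame=0x3B idx=31 entry=0x5B007 [P=1 RW=1 US=1 PS=0]
  L1: frame=0x5B idx=15 entry=0x5F007 [P=1 RW=1 US=1 PS=0]
  L2: frame=0x5F idx=17 entry=0x62007 [P=1 RW=1 US=1 PS=0]
  L3: frame=0x62 idx=2 entry=0x64007 [P=1 RW=1 US=1 PS=0]
  ✓ 0x64102  — 4 lookups
#7 VA=0x38643E02A10 (r,kernel):
  L0: frame=0x3B idx=7 entry=0x67007 [P=1 RW=1 US=1 PS=0]
  L1: frame=0x67 idx=25 entry=0x68007 [P=1 RW=1 US=1 PS=0]
  L2: frame=0x68 idx=31 entry=0x6A007 [P=1 RW=1 US=1 PS=0]
  L3: frame=0x6A idx=2 entry=0x6C007 [P=1 RW=1 US=1 PS=0]
  ✓ 0x6CA10  — 4 lookups

Entries read for #2: 4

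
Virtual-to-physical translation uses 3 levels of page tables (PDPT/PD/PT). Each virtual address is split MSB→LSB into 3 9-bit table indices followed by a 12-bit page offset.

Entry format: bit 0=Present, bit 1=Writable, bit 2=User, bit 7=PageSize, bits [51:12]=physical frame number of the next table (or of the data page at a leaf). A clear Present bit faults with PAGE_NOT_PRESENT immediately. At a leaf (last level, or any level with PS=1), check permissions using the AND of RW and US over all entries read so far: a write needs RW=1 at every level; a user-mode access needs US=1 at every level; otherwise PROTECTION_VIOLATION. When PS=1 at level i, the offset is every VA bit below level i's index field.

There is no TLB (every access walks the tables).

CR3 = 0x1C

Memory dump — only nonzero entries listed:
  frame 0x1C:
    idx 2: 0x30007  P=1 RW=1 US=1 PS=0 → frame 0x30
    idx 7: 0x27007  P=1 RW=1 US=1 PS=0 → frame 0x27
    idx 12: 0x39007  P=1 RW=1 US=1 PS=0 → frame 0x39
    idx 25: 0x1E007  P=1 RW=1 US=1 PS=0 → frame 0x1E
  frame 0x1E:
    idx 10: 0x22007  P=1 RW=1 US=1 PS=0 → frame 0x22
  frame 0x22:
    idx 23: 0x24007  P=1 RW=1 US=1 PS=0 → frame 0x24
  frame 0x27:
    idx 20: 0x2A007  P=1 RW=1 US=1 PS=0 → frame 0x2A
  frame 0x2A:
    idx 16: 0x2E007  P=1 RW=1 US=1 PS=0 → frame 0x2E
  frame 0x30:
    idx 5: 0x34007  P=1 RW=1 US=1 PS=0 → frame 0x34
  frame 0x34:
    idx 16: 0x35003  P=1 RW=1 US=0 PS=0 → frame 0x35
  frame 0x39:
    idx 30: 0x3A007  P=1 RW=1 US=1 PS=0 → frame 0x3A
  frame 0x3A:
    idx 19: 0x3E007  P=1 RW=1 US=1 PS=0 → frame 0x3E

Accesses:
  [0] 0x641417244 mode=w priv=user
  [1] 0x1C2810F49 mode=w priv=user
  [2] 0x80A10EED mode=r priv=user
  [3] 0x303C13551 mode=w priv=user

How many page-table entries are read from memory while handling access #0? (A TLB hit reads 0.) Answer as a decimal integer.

Trace:
#0 VA=0x641417244 (w,user):
  [0] read 0x1C idx=25: raw=0x1E007 flags P=1 W=1 U=1 S=0
  [1] read 0x1E idx=10: raw=0x22007 flags P=1 W=1 U=1 S=0
  [2] read 0x22 idx=23: raw=0x24007 flags P=1 W=1 U=1 S=0
  ⇒ phys 0x24244  [3 reads]
#1 VA=0x1C2810F49 (w,user):
  [0] read 0x1C idx=7: raw=0x27007 flags P=1 W=1 U=1 S=0
  [1] read 0x27 idx=20: raw=0x2A007 flags P=1 W=1 U=1 S=0
  [2] read 0x2A idx=16: raw=0x2E007 flags P=1 W=1 U=1 S=0
  ⇒ phys 0x2EF49  [3 reads]
#2 VA=0x80A10EED (r,user):
  [0] read 0x1C idx=2: raw=0x30007 flags P=1 W=1 U=1 S=0
  [1] read 0x30 idx=5: raw=0x34007 flags P=1 W=1 U=1 S=0
  [2] read 0x34 idx=16: raw=0x35003 flags P=1 W=1 U=0 S=0
  → PROTECTION_VIOLATION  (3 entries read)
#3 VA=0x303C13551 (w,user):
  [0] read 0x1C idx=12: raw=0x39007 flags P=1 W=1 U=1 S=0
  [1] read 0x39 idx=30: raw=0x3A007 flags P=1 W=1 U=1 S=0
  [2] read 0x3A idx=19: raw=0x3E007 flags P=1 W=1 U=1 S=0
  ⇒ phys 0x3E551  [3 reads]

Entries read for #0: 3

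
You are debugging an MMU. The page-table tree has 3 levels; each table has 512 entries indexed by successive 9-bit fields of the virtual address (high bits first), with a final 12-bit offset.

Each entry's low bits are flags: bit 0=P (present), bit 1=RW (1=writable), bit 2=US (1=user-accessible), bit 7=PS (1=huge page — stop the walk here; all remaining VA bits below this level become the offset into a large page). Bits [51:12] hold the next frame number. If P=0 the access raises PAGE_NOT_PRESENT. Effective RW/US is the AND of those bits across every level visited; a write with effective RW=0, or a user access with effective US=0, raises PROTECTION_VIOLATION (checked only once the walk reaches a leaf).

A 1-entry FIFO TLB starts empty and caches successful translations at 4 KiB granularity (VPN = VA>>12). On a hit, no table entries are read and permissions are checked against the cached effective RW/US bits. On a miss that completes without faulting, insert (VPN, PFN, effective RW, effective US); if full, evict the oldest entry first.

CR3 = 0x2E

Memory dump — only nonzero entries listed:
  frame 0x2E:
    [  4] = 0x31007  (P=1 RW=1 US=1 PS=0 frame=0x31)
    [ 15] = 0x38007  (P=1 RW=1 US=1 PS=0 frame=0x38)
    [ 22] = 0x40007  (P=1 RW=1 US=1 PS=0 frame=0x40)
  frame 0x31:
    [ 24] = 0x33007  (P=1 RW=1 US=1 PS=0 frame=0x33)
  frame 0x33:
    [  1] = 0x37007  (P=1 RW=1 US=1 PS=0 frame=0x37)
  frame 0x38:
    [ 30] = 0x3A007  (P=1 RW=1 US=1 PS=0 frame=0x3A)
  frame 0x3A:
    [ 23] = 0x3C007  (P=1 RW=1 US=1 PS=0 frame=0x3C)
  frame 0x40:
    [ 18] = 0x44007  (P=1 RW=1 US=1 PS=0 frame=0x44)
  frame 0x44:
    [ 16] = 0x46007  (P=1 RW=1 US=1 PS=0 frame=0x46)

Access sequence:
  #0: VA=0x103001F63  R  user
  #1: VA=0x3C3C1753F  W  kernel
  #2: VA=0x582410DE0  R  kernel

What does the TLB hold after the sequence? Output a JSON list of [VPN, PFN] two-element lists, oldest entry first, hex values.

Per-access translation:
#0 VA=0x103001F63 (r,user):
  L0 @0x2E[4] → 0x31007  P=1,RW=1,US=1,PS=0
  L1 @0x31[24] → 0x33007  P=1,RW=1,US=1,PS=0
  L2 @0x33[1] → 0x37007  P=1,RW=1,US=1,PS=0
  ⇒ phys 0x37F63  [3 reads]
#1 VA=0x3C3C1753F (w,kernel):
  L0 @0x2E[15] → 0x38007  P=1,RW=1,US=1,PS=0
  L1 @0x38[30] → 0x3A007  P=1,RW=1,US=1,PS=0
  L2 @0x3A[23] → 0x3C007  P=1,RW=1,US=1,PS=0
  ⇒ phys 0x3C53F  [3 reads]
#2 VA=0x582410DE0 (r,kernel):
  L0 @0x2E[22] → 0x40007  P=1,RW=1,US=1,PS=0
  L1 @0x40[18] → 0x44007  P=1,RW=1,US=1,PS=0
  L2 @0x44[16] → 0x46007  P=1,RW=1,US=1,PS=0
  ⇒ phys 0x46DE0  [3 reads]

TLB: [["0x582410", "0x46"]]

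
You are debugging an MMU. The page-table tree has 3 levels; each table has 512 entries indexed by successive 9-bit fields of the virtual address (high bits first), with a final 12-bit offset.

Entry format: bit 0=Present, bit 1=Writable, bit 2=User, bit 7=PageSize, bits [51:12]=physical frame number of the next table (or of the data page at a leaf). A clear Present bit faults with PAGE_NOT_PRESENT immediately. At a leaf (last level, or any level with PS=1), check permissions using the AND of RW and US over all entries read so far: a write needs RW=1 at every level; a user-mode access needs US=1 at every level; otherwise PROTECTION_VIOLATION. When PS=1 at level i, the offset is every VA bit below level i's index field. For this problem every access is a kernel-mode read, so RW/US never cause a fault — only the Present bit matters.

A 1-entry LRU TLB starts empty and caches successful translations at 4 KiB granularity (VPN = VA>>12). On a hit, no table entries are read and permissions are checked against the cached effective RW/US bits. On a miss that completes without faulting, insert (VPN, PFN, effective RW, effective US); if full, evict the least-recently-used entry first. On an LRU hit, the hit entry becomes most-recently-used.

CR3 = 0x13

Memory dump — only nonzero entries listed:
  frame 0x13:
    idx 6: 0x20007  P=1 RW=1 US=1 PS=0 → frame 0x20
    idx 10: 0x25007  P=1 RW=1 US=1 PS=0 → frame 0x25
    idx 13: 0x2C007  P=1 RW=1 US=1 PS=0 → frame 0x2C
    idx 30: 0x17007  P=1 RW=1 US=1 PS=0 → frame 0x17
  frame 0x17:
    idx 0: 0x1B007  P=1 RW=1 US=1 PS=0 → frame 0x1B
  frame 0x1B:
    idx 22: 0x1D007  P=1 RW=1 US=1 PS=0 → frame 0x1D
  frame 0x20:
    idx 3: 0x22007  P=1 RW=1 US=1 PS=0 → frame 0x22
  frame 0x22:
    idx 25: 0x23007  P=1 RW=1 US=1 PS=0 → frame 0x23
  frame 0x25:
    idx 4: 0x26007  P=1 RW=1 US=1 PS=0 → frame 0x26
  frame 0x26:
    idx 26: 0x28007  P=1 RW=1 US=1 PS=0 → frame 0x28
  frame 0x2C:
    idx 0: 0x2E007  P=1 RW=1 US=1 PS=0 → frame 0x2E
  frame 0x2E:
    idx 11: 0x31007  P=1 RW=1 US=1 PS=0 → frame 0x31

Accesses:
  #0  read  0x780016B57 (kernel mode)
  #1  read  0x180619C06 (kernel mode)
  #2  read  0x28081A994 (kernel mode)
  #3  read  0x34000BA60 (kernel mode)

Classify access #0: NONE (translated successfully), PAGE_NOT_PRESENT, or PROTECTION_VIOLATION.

Walk each access:
#0 VA=0x780016B57 (r,kernel):
  [0] read 0x13 idx=30: raw=0x17007 flags P=1 W=1 U=1 S=0
  [1] read 0x17 idx=0: raw=0x1B007 flags P=1 W=1 U=1 S=0
  [2] read 0x1B idx=22: raw=0x1D007 flags P=1 W=1 U=1 S=0
  ✓ 0x1DB57  — 3 lookups
#1 VA=0x180619C06 (r,kernel):
  [0] read 0x13 idx=6: raw=0x20007 flags P=1 W=1 U=1 S=0
  [1] read 0x20 idx=3: raw=0x22007 flags P=1 W=1 U=1 S=0
  [2] read 0x22 idx=25: raw=0x23007 flags P=1 W=1 U=1 S=0
  ✓ 0x23C06  — 3 lookups
#2 VA=0x28081A994 (r,kernel):
  [0] read 0x13 idx=10: raw=0x25007 flags P=1 W=1 U=1 S=0
  [1] read 0x25 idx=4: raw=0x26007 flags P=1 W=1 U=1 S=0
  [2] read 0x26 idx=26: raw=0x28007 flags P=1 W=1 U=1 S=0
  ✓ 0x28994  — 3 lookups
#3 VA=0x34000BA60 (r,kernel):
  [0] read 0x13 idx=13: raw=0x2C007 flags P=1 W=1 U=1 S=0
  [1] read 0x2C idx=0: raw=0x2E007 flags P=1 W=1 U=1 S=0
  [2] read 0x2E idx=11: raw=0x31007 flags P=1 W=1 U=1 S=0
  ✓ 0x31A60  — 3 lookups

Access #0 fault: NONE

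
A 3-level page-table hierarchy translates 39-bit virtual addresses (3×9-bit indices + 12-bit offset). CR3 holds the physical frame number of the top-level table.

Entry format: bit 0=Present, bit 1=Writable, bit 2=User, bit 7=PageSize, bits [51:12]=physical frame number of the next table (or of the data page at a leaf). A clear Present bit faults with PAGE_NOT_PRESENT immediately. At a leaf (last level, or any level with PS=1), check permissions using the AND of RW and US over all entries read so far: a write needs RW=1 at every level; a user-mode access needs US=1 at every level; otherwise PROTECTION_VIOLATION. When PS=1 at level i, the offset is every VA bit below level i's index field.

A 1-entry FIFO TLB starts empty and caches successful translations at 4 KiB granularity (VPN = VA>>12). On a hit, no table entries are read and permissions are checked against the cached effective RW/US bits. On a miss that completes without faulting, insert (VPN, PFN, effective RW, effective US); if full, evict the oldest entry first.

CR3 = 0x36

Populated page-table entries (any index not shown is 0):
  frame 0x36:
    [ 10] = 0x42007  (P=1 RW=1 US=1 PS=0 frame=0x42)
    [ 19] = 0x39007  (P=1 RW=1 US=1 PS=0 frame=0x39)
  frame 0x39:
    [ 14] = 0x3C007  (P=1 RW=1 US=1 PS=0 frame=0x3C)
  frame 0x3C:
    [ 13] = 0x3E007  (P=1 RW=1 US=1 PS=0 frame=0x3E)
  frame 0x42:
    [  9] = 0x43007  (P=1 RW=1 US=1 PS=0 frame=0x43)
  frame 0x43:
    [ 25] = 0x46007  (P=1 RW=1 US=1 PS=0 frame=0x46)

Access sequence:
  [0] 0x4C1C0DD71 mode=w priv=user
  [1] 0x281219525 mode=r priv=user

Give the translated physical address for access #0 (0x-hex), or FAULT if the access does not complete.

Trace:
#0 VA=0x4C1C0DD71 (w,user):
  [0] read 0x36 idx=19: raw=0x39007 flags P=1 W=1 U=1 S=0
  [1] read 0x39 idx=14: raw=0x3C007 flags P=1 W=1 U=1 S=0
  [2] read 0x3C idx=13: raw=0x3E007 flags P=1 W=1 U=1 S=0
  → PA=0x3ED71  (3 entries read)
#1 VA=0x281219525 (r,user):
  [0] read 0x36 idx=10: raw=0x42007 flags P=1 W=1 U=1 S=0
  [1] read 0x42 idx=9: raw=0x43007 flags P=1 W=1 U=1 S=0
  [2] read 0x43 idx=25: raw=0x46007 flags P=1 W=1 U=1 S=0
  → PA=0x46525  (3 entries read)

Access #0 PA: 0x3ED71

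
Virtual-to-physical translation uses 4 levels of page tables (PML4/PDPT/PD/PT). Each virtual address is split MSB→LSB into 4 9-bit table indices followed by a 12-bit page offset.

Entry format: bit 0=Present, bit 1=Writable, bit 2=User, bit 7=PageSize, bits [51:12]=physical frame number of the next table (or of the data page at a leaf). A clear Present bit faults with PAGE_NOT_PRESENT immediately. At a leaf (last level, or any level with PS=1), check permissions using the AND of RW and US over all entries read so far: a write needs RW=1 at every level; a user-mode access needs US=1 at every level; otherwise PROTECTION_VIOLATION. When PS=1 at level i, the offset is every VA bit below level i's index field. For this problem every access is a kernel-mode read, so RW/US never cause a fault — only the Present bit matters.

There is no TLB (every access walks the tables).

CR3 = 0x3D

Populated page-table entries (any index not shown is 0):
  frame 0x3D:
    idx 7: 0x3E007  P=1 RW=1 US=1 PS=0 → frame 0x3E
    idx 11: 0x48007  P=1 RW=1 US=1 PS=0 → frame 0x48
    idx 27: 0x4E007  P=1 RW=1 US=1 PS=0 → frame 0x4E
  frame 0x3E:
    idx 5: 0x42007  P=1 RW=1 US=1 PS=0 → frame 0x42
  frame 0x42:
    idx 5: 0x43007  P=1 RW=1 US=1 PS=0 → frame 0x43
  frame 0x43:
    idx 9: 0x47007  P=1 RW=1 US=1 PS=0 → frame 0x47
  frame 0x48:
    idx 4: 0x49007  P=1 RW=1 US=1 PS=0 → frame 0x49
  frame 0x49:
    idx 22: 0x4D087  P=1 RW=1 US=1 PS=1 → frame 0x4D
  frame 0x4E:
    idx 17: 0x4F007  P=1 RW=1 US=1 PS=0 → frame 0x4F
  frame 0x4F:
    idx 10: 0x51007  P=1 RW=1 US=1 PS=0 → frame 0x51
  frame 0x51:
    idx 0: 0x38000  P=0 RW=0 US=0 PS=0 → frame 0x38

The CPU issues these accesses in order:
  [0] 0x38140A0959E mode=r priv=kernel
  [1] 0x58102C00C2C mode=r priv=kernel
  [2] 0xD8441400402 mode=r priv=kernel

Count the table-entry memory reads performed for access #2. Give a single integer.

Trace:
#0 VA=0x38140A0959E (r,kernel):
  [0] read 0x3D idx=7: raw=0x3E007 flags P=1 W=1 U=1 S=0
  [1] read 0x3E idx=5: raw=0x42007 flags P=1 W=1 U=1 S=0
  [2] read 0x42 idx=5: raw=0x43007 flags P=1 W=1 U=1 S=0
  [3] read 0x43 idx=9: raw=0x47007 flags P=1 W=1 U=1 S=0
  → PA=0x4759E  (4 entries read)
#1 VA=0x58102C00C2C (r,kernel):
  [0] read 0x3D idx=11: raw=0x48007 flags P=1 W=1 U=1 S=0
  [1] read 0x48 idx=4: raw=0x49007 flags P=1 W=1 U=1 S=0
  [2] read 0x49 idx=22: raw=0x4D087 flags P=1 W=1 U=1 S=1
  → PA=0x4DC2C (huge @L2)  (3 entries read)
#2 VA=0xD8441400402 (r,kernel):
  [0] read 0x3D idx=27: raw=0x4E007 flags P=1 W=1 U=1 S=0
  [1] read 0x4E idx=17: raw=0x4F007 flags P=1 W=1 U=1 S=0
  [2] read 0x4F idx=10: raw=0x51007 flags P=1 W=1 U=1 S=0
  [3] read 0x51 idx=0: raw=0x38000 flags P=0 W=0 U=0 S=0
  ⇒ fault: PAGE_NOT_PRESENT  — 4 lookups

Entries read for #2: 4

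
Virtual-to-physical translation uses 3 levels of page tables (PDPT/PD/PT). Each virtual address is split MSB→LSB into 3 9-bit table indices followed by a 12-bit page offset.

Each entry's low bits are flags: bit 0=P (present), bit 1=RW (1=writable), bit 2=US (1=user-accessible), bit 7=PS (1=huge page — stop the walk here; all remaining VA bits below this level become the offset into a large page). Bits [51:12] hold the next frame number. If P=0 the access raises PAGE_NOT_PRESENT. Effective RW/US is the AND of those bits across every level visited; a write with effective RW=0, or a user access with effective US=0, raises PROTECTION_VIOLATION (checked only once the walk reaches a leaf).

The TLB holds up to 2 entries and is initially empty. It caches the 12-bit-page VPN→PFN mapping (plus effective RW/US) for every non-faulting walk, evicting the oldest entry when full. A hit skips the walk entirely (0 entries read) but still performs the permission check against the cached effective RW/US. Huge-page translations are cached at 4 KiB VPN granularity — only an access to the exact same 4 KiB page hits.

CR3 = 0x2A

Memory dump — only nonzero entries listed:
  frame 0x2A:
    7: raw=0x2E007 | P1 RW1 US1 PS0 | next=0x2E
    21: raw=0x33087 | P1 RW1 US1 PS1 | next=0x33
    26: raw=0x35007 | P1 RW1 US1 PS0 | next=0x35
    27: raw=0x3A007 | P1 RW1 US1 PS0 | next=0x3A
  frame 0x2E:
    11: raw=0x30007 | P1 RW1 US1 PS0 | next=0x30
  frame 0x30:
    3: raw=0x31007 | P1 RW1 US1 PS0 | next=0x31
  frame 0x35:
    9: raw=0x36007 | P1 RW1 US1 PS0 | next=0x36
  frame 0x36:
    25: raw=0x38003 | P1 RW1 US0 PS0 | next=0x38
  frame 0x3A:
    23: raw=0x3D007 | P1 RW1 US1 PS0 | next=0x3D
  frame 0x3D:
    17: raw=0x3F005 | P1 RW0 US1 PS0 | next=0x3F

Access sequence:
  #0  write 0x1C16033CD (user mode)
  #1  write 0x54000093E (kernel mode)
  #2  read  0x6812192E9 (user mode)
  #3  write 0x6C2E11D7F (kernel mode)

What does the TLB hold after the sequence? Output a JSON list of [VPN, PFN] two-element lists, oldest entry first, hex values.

Per-access translation:
#0 VA=0x1C16033CD (w,user):
  lvl0: tbl 0x2A, slot 7 ⇒ 0x2E007 (P1/RW1/US1/PS0)
  lvl1: tbl 0x2E, slot 11 ⇒ 0x30007 (P1/RW1/US1/PS0)
  lvl2: tbl 0x30, slot 3 ⇒ 0x31007 (P1/RW1/US1/PS0)
  ⇒ phys 0x313CD  [3 reads]
#1 VA=0x54000093E (w,kernel):
  lvl0: tbl 0x2A, slot 21 ⇒ 0x33087 (P1/RW1/US1/PS1)
  ⇒ phys 0x3393E (huge @L0)  [1 reads]
#2 VA=0x6812192E9 (r,user):
  lvl0: tbl 0x2A, slot 26 ⇒ 0x35007 (P1/RW1/US1/PS0)
  lvl1: tbl 0x35, slot 9 ⇒ 0x36007 (P1/RW1/US1/PS0)
  lvl2: tbl 0x36, slot 25 ⇒ 0x38003 (P1/RW1/US0/PS0)
  ⇒ fault: PROTECTION_VIOLATION  — 3 lookups
#3 VA=0x6C2E11D7F (w,kernel):
  lvl0: tbl 0x2A, slot 27 ⇒ 0x3A007 (P1/RW1/US1/PS0)
  lvl1: tbl 0x3A, slot 23 ⇒ 0x3D007 (P1/RW1/US1/PS0)
  lvl2: tbl 0x3D, slot 17 ⇒ 0x3F005 (P1/RW0/US1/PS0)
  ⇒ fault: PROTECTION_VIOLATION  — 3 lookups

TLB: [["0x1C1603", "0x31"], ["0x540000", "0x33"]]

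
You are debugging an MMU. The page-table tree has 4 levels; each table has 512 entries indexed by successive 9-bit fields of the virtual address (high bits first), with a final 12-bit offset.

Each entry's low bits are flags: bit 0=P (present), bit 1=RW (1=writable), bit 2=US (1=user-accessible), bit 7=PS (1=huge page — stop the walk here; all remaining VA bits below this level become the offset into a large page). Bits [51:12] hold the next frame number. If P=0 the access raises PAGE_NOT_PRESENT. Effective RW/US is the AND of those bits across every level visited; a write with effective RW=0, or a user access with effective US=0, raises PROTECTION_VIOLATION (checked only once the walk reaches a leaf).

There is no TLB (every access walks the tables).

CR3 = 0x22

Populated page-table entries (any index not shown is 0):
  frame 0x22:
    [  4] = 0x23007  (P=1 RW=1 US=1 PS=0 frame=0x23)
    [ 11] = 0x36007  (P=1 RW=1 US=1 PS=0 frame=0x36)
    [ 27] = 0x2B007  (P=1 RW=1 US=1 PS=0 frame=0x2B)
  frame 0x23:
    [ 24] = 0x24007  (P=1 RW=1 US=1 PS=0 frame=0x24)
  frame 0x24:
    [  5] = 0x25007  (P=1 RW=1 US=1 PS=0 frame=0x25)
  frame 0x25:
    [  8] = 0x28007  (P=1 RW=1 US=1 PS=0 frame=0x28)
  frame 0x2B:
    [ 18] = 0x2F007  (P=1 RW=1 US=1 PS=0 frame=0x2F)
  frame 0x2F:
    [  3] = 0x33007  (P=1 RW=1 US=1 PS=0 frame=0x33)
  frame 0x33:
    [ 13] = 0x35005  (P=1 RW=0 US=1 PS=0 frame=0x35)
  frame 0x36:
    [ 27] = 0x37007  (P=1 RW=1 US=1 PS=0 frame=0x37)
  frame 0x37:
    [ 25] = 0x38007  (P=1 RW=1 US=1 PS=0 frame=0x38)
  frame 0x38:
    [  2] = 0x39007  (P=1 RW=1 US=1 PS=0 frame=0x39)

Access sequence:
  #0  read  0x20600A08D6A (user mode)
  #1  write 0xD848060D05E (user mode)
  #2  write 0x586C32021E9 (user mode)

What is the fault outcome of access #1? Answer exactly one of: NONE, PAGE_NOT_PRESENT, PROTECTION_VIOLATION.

Per-access translation:
#0 VA=0x20600A08D6A (r,user):
  [0] read 0x22 idx=4: raw=0x23007 flags P=1 W=1 U=1 S=0
  [1] read 0x23 idx=24: raw=0x24007 flags P=1 W=1 U=1 S=0
  [2] read 0x24 idx=5: raw=0x25007 flags P=1 W=1 U=1 S=0
  [3] read 0x25 idx=8: raw=0x28007 flags P=1 W=1 U=1 S=0
  → PA=0x28D6A  (4 entries read)
#1 VA=0xD848060D05E (w,user):
  [0] read 0x22 idx=27: raw=0x2B007 flags P=1 W=1 U=1 S=0
  [1] read 0x2B idx=18: raw=0x2F007 flags P=1 W=1 U=1 S=0
  [2] read 0x2F idx=3: raw=0x33007 flags P=1 W=1 U=1 S=0
  [3] read 0x33 idx=13: raw=0x35005 flags P=1 W=0 U=1 S=0
  ⇒ fault: PROTECTION_VIOLATION  — 4 lookups
#2 VA=0x586C32021E9 (w,user):
  [0] read 0x22 idx=11: raw=0x36007 flags P=1 W=1 U=1 S=0
  [1] read 0x36 idx=27: raw=0x37007 flags P=1 W=1 U=1 S=0
  [2] read 0x37 idx=25: raw=0x38007 flags P=1 W=1 U=1 S=0
  [3] read 0x38 idx=2: raw=0x39007 flags P=1 W=1 U=1 S=0
  → PA=0x391E9  (4 entries read)

Access #1 fault: PROTECTION_VIOLATION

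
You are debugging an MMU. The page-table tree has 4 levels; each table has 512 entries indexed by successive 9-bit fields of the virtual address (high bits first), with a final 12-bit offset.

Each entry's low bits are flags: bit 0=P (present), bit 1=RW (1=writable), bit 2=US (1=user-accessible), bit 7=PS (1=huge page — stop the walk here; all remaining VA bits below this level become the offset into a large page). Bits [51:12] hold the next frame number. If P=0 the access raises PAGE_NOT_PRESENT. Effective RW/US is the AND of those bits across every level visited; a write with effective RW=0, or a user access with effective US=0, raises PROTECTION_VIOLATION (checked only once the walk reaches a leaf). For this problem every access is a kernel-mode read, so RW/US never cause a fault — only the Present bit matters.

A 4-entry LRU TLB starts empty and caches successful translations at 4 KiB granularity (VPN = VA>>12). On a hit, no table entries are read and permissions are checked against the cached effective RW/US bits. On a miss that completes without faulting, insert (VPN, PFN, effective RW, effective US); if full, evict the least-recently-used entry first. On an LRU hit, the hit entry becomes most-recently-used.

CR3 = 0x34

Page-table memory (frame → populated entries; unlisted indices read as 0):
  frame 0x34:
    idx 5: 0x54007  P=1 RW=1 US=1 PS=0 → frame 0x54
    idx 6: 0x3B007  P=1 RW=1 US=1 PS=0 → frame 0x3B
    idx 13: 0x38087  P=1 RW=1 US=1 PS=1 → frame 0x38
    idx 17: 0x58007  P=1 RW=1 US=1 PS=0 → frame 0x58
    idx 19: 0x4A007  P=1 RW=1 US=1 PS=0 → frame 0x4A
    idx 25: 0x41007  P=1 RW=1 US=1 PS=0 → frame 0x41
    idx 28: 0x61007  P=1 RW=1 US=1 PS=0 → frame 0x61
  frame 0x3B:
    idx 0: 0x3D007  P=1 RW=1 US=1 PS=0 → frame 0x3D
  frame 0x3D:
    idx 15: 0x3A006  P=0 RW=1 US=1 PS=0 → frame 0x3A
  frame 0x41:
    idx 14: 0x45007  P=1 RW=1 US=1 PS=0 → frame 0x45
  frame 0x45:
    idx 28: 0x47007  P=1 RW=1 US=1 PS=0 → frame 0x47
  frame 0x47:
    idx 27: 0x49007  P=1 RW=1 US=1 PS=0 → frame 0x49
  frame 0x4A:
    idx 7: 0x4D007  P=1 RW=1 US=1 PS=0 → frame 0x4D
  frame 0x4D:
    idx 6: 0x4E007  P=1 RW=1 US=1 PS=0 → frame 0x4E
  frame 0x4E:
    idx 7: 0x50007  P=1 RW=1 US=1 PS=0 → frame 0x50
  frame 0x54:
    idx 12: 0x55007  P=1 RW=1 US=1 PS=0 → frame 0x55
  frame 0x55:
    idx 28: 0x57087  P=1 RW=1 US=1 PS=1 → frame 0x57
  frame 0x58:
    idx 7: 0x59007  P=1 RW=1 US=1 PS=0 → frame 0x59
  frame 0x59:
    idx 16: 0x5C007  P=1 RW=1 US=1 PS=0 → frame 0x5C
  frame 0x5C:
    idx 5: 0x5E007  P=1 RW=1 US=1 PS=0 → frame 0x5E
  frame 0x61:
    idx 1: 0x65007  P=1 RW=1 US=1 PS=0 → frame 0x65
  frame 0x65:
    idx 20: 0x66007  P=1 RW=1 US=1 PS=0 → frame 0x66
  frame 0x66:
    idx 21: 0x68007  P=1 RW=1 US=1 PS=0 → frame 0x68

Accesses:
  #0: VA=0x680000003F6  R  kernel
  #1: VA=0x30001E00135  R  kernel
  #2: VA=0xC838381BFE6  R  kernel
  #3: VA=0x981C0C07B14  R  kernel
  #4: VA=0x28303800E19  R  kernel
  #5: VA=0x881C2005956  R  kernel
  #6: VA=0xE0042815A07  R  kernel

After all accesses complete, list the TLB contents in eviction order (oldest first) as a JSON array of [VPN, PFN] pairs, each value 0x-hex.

Trace:
#0 VA=0x680000003F6 (r,kernel):
  [0] read 0x34 idx=13: raw=0x38087 flags P=1 W=1 U=1 S=1
  ✓ 0x383F6 (huge @L0)  — 1 lookups
#1 VA=0x30001E00135 (r,kernel):
  [0] read 0x34 idx=6: raw=0x3B007 flags P=1 W=1 U=1 S=0
  [1] read 0x3B idx=0: raw=0x3D007 flags P=1 W=1 U=1 S=0
  [2] read 0x3D idx=15: raw=0x3A006 flags P=0 W=1 U=1 S=0
  ✗ PAGE_NOT_PRESENT  [3 reads]
#2 VA=0xC838381BFE6 (r,kernel):
  [0] read 0x34 idx=25: raw=0x41007 flags P=1 W=1 U=1 S=0
  [1] read 0x41 idx=14: raw=0x45007 flags P=1 W=1 U=1 S=0
  [2] read 0x45 idx=28: raw=0x47007 flags P=1 W=1 U=1 S=0
  [3] read 0x47 idx=27: raw=0x49007 flags P=1 W=1 U=1 S=0
  ✓ 0x49FE6  — 4 lookups
#3 VA=0x981C0C07B14 (r,kernel):
  [0] read 0x34 idx=19: raw=0x4A007 flags P=1 W=1 U=1 S=0
  [1] read 0x4A idx=7: raw=0x4D007 flags P=1 W=1 U=1 S=0
  [2] read 0x4D idx=6: raw=0x4E007 flags P=1 W=1 U=1 S=0
  [3] read 0x4E idx=7: raw=0x50007 flags P=1 W=1 U=1 S=0
  ✓ 0x50B14  — 4 lookups
#4 VA=0x28303800E19 (r,kernel):
  [0] read 0x34 idx=5: raw=0x54007 flags P=1 W=1 U=1 S=0
  [1] read 0x54 idx=12: raw=0x55007 flags P=1 W=1 U=1 S=0
  [2] read 0x55 idx=28: raw=0x57087 flags P=1 W=1 U=1 S=1
  ✓ 0x57E19 (huge @L2)  — 3 lookups
#5 VA=0x881C2005956 (r,kernel):
  [0] read 0x34 idx=17: raw=0x58007 flags P=1 W=1 U=1 S=0
  [1] read 0x58 idx=7: raw=0x59007 flags P=1 W=1 U=1 S=0
  [2] read 0x59 idx=16: raw=0x5C007 flags P=1 W=1 U=1 S=0
  [3] read 0x5C idx=5: raw=0x5E007 flags P=1 W=1 U=1 S=0
  ✓ 0x5E956  — 4 lookups
#6 VA=0xE0042815A07 (r,kernel):
  [0] read 0x34 idx=28: raw=0x61007 flags P=1 W=1 U=1 S=0
  [1] read 0x61 idx=1: raw=0x65007 flags P=1 W=1 U=1 S=0
  [2] read 0x65 idx=20: raw=0x66007 flags P=1 W=1 U=1 S=0
  [3] read 0x66 idx=21: raw=0x68007 flags P=1 W=1 U=1 S=0
  ✓ 0x68A07  — 4 lookups

TLB: [["0x981C0C07", "0x50"], ["0x28303800", "0x57"], ["0x881C2005", "0x5E"], ["0xE0042815", "0x68"]]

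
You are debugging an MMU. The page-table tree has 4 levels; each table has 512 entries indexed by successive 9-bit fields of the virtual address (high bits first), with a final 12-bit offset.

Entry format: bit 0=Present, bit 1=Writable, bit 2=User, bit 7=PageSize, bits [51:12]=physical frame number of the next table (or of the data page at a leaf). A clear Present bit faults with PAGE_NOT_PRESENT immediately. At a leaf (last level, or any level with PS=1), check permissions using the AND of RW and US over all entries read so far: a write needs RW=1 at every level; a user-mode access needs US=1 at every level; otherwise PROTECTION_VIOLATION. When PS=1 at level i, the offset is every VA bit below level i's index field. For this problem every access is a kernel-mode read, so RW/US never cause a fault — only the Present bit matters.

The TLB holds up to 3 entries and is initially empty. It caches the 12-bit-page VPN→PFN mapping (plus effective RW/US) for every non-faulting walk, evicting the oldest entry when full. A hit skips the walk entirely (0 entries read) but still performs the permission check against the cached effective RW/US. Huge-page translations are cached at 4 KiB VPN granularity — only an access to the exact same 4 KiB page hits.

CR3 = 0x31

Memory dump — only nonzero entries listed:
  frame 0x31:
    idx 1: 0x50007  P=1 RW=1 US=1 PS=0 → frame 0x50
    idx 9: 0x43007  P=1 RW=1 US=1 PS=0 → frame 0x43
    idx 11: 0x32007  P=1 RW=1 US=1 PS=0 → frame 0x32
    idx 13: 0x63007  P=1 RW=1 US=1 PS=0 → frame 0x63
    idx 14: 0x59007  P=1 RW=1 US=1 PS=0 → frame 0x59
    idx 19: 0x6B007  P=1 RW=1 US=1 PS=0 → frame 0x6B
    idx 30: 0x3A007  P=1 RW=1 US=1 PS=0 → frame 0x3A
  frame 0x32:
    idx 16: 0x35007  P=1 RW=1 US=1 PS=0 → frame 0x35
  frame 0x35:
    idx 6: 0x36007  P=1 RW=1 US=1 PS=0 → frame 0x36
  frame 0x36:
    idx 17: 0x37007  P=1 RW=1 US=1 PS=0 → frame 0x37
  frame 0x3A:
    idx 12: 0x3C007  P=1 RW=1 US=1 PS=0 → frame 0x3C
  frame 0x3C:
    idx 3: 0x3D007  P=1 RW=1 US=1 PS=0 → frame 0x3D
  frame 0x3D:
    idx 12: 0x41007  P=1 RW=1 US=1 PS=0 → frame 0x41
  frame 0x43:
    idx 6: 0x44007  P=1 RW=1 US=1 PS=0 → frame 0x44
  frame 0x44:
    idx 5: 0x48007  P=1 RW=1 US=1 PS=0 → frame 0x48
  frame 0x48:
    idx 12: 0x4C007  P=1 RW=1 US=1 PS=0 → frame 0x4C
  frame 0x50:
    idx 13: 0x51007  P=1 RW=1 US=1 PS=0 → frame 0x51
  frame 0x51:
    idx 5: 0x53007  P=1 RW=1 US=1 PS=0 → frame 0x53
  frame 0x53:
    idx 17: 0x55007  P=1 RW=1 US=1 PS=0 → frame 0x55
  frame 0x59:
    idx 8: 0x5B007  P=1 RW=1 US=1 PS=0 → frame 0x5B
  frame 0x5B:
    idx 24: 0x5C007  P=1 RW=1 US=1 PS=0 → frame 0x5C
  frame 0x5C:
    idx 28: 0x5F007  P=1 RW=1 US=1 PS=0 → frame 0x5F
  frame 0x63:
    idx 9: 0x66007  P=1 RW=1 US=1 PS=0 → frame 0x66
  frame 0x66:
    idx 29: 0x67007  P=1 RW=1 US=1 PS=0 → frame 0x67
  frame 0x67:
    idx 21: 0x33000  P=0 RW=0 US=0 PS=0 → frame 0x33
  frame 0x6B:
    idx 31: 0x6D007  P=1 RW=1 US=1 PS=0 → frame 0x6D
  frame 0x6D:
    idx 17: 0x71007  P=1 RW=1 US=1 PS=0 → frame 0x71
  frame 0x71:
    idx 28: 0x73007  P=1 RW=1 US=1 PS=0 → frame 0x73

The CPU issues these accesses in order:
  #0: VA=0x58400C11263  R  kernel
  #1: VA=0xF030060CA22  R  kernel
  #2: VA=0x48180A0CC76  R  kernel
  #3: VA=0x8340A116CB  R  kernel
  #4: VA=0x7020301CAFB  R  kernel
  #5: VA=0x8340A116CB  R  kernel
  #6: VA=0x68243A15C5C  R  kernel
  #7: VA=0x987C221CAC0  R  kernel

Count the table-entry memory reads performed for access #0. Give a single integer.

Walk each access:
#0 VA=0x58400C11263 (r,kernel):
  [0] read 0x31 idx=11: raw=0x32007 flags P=1 W=1 U=1 S=0
  [1] read 0x32 idx=16: raw=0x35007 flags P=1 W=1 U=1 S=0
  [2] read 0x35 idx=6: raw=0x36007 flags P=1 W=1 U=1 S=0
  [3] read 0x36 idx=17: raw=0x37007 flags P=1 W=1 U=1 S=0
  ⇒ phys 0x37263  [4 reads]
#1 VA=0xF030060CA22 (r,kernel):
  [0] read 0x31 idx=30: raw=0x3A007 flags P=1 W=1 U=1 S=0
  [1] read 0x3A idx=12: raw=0x3C007 flags P=1 W=1 U=1 S=0
  [2] read 0x3C idx=3: raw=0x3D007 flags P=1 W=1 U=1 S=0
  [3] read 0x3D idx=12: raw=0x41007 flags P=1 W=1 U=1 S=0
  ⇒ phys 0x41A22  [4 reads]
#2 VA=0x48180A0CC76 (r,kernel):
  [0] read 0x31 idx=9: raw=0x43007 flags P=1 W=1 U=1 S=0
  [1] read 0x43 idx=6: raw=0x44007 flags P=1 W=1 U=1 S=0
  [2] read 0x44 idx=5: raw=0x48007 flags P=1 W=1 U=1 S=0
  [3] read 0x48 idx=12: raw=0x4C007 flags P=1 W=1 U=1 S=0
  ⇒ phys 0x4CC76  [4 reads]
#3 VA=0x8340A116CB (r,kernel):
  [0] read 0x31 idx=1: raw=0x50007 flags P=1 W=1 U=1 S=0
  [1] read 0x50 idx=13: raw=0x51007 flags P=1 W=1 U=1 S=0
  [2] read 0x51 idx=5: raw=0x53007 flags P=1 W=1 U=1 S=0
  [3] read 0x53 idx=17: raw=0x55007 flags P=1 W=1 U=1 S=0
  ⇒ phys 0x556CB  [4 reads]
#4 VA=0x7020301CAFB (r,kernel):
  [0] read 0x31 idx=14: raw=0x59007 flags P=1 W=1 U=1 S=0
  [1] read 0x59 idx=8: raw=0x5B007 flags P=1 W=1 U=1 S=0
  [2] read 0x5B idx=24: raw=0x5C007 flags P=1 W=1 U=1 S=0
  [3] read 0x5C idx=28: raw=0x5F007 flags P=1 W=1 U=1 S=0
  ⇒ phys 0x5FAFB  [4 reads]
#5 VA=0x8340A116CB (r,kernel):
  TLB hit vpn=0x8340A11 → PA=0x556CB
#6 VA=0x68243A15C5C (r,kernel):
  [0] read 0x31 idx=13: raw=0x63007 flags P=1 W=1 U=1 S=0
  [1] read 0x63 idx=9: raw=0x66007 flags P=1 W=1 U=1 S=0
  [2] read 0x66 idx=29: raw=0x67007 flags P=1 W=1 U=1 S=0
  [3] read 0x67 idx=21: raw=0x33000 flags P=0 W=0 U=0 S=0
  ✗ PAGE_NOT_PRESENT  [4 reads]
#7 VA=0x987C221CAC0 (r,kernel):
  [0] read 0x31 idx=19: raw=0x6B007 flags P=1 W=1 U=1 S=0
  [1] read 0x6B idx=31: raw=0x6D007 flags P=1 W=1 U=1 S=0
  [2] read 0x6D idx=17: raw=0x71007 flags P=1 W=1 U=1 S=0
  [3] read 0x71 idx=28: raw=0x73007 flags P=1 W=1 U=1 S=0
  ⇒ phys 0x73AC0  [4 reads]

Entries read for #0: 4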